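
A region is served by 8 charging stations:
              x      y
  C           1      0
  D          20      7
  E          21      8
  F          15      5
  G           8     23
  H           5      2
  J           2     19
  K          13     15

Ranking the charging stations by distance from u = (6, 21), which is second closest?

J

Since √ is increasing, it suffices to compare squared distances:
|uC|² = (6−1)² + (21−0)² = 25 + 441 = 466
|uD|² = (6−20)² + (21−7)² = 196 + 196 = 392
|uE|² = (6−21)² + (21−8)² = 225 + 169 = 394
|uF|² = (6−15)² + (21−5)² = 81 + 256 = 337
|uG|² = (6−8)² + (21−23)² = 4 + 4 = 8
|uH|² = (6−5)² + (21−2)² = 1 + 361 = 362
|uJ|² = (6−2)² + (21−19)² = 16 + 4 = 20
|uK|² = (6−13)² + (21−15)² = 49 + 36 = 85
Sorted ascending: G, J, K, … — the second-nearest is J.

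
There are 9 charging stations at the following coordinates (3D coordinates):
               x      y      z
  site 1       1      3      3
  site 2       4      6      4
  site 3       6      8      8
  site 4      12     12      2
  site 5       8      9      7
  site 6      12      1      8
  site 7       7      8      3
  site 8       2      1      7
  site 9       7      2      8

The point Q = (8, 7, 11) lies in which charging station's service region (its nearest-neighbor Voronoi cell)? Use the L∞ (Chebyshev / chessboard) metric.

site 3

d(Q, site 1) = max(7, 4, 8) = 8
d(Q, site 2) = max(4, 1, 7) = 7
d(Q, site 3) = max(2, 1, 3) = 3
d(Q, site 4) = max(4, 5, 9) = 9
d(Q, site 5) = max(0, 2, 4) = 4
d(Q, site 6) = max(4, 6, 3) = 6
d(Q, site 7) = max(1, 1, 8) = 8
d(Q, site 8) = max(6, 6, 4) = 6
d(Q, site 9) = max(1, 5, 3) = 5
The smallest is to site 3, so Q lies in the Voronoi region of site 3.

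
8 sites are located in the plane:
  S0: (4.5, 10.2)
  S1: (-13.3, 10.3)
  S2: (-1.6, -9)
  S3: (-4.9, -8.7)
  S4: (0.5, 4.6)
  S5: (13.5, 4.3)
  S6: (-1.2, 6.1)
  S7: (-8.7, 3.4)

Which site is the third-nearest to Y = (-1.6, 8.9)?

Squared Euclidean distances:
|YS0|² = 37.21 + 1.69 = 38.9
|YS1|² = 136.89 + 1.96 = 138.85
|YS2|² = 0 + 320.41 = 320.41
|YS3|² = 10.89 + 309.76 = 320.65
|YS4|² = 4.41 + 18.49 = 22.9
|YS5|² = 228.01 + 21.16 = 249.17
|YS6|² = 0.16 + 7.84 = 8
|YS7|² = 50.41 + 30.25 = 80.66
Sorted ascending: S6, S4, S0, S7, … — the third-nearest is S0.

S0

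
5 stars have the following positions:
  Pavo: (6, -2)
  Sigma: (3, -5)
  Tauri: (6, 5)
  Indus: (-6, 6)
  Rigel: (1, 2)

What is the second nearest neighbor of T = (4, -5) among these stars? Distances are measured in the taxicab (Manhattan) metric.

d(T, Pavo) = |4−6| + |-5−(-2)| = 2 + 3 = 5
d(T, Sigma) = |4−3| + |-5−(-5)| = 1 + 0 = 1
d(T, Tauri) = |4−6| + |-5−5| = 2 + 10 = 12
d(T, Indus) = |4−(-6)| + |-5−6| = 10 + 11 = 21
d(T, Rigel) = |4−1| + |-5−2| = 3 + 7 = 10
Sorted ascending: Sigma, Pavo, Rigel, … — the second-nearest is Pavo.

Pavo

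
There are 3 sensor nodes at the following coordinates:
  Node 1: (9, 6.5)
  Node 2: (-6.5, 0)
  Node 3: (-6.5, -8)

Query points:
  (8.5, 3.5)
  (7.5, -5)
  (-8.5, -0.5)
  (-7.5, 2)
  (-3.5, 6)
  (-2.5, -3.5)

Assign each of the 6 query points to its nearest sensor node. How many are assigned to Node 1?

(8.5, 3.5) — d² to each: Node 1:9.25, Node 2:237.25, Node 3:357.25 → nearest is Node 1
(7.5, -5) — d² to each: Node 1:134.5, Node 2:221, Node 3:205 → nearest is Node 1
(-8.5, -0.5) — d² to each: Node 1:355.25, Node 2:4.25, Node 3:60.25 → nearest is Node 2
(-7.5, 2) — d² to each: Node 1:292.5, Node 2:5, Node 3:101 → nearest is Node 2
(-3.5, 6) — d² to each: Node 1:156.5, Node 2:45, Node 3:205 → nearest is Node 2
(-2.5, -3.5) — d² to each: Node 1:232.25, Node 2:28.25, Node 3:36.25 → nearest is Node 2
2 of the 6 points have Node 1 as nearest.

2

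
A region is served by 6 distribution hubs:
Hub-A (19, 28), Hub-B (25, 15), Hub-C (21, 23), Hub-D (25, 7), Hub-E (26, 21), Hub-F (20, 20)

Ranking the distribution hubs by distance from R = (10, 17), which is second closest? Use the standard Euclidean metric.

Compare squared distances (the ordering matches that of the actual distances):
d²(R, Hub-A) = 81 + 121 = 202
d²(R, Hub-B) = 225 + 4 = 229
d²(R, Hub-C) = 121 + 36 = 157
d²(R, Hub-D) = 225 + 100 = 325
d²(R, Hub-E) = 256 + 16 = 272
d²(R, Hub-F) = 100 + 9 = 109
Sorted ascending: Hub-F, Hub-C, Hub-A, … — the second-nearest is Hub-C.

Hub-C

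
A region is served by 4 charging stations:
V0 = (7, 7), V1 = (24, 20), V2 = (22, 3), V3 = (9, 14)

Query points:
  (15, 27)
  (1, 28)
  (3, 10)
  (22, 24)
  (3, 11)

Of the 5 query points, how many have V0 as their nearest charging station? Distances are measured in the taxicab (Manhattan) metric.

(15, 27) — d to each: V0:28, V1:16, V2:31, V3:19 → nearest is V1
(1, 28) — d to each: V0:27, V1:31, V2:46, V3:22 → nearest is V3
(3, 10) — d to each: V0:7, V1:31, V2:26, V3:10 → nearest is V0
(22, 24) — d to each: V0:32, V1:6, V2:21, V3:23 → nearest is V1
(3, 11) — d to each: V0:8, V1:30, V2:27, V3:9 → nearest is V0
2 of the 5 points have V0 as nearest.

2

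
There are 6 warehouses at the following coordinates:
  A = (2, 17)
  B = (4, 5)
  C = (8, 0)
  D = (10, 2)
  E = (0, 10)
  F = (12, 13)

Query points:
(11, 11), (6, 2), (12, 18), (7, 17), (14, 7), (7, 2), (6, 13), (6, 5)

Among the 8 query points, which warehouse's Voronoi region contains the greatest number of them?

(11, 11) — d² to each: A:117, B:85, C:130, D:82, E:122, F:5 → nearest is F
(6, 2) — d² to each: A:241, B:13, C:8, D:16, E:100, F:157 → nearest is C
(12, 18) — d² to each: A:101, B:233, C:340, D:260, E:208, F:25 → nearest is F
(7, 17) — d² to each: A:25, B:153, C:290, D:234, E:98, F:41 → nearest is A
(14, 7) — d² to each: A:244, B:104, C:85, D:41, E:205, F:40 → nearest is F
(7, 2) — d² to each: A:250, B:18, C:5, D:9, E:113, F:146 → nearest is C
(6, 13) — d² to each: A:32, B:68, C:173, D:137, E:45, F:36 → nearest is A
(6, 5) — d² to each: A:160, B:4, C:29, D:25, E:61, F:100 → nearest is B
Tally — A:2, B:1, C:2, F:3. F captures the most (3).

F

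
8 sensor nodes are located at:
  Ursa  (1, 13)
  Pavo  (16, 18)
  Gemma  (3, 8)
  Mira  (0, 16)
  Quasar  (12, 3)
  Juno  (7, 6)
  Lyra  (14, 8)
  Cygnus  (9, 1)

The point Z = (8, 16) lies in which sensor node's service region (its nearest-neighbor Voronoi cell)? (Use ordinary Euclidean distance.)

Ursa

Since √ is increasing, it suffices to compare squared distances:
d²(Z, Ursa) = 49 + 9 = 58
d²(Z, Pavo) = 64 + 4 = 68
d²(Z, Gemma) = 25 + 64 = 89
d²(Z, Mira) = 64 + 0 = 64
d²(Z, Quasar) = 16 + 169 = 185
d²(Z, Juno) = 1 + 100 = 101
d²(Z, Lyra) = 36 + 64 = 100
d²(Z, Cygnus) = 1 + 225 = 226
The smallest is to Ursa, so Z lies in the Voronoi region of Ursa.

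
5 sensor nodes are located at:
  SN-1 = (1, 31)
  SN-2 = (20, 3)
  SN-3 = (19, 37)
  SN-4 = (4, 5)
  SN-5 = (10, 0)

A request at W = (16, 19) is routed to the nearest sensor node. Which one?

Compare squared distances (the ordering matches that of the actual distances):
d²(W, SN-1) = 225 + 144 = 369
d²(W, SN-2) = 16 + 256 = 272
d²(W, SN-3) = 9 + 324 = 333
d²(W, SN-4) = 144 + 196 = 340
d²(W, SN-5) = 36 + 361 = 397
SN-2 is nearest.

SN-2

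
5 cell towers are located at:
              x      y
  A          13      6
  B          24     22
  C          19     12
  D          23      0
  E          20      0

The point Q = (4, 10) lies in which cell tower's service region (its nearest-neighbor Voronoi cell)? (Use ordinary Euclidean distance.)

Since √ is increasing, it suffices to compare squared distances:
|QA|² = (4−13)² + (10−6)² = 81 + 16 = 97
|QB|² = (4−24)² + (10−22)² = 400 + 144 = 544
|QC|² = (4−19)² + (10−12)² = 225 + 4 = 229
|QD|² = (4−23)² + (10−0)² = 361 + 100 = 461
|QE|² = (4−20)² + (10−0)² = 256 + 100 = 356
Minimum is at A.

A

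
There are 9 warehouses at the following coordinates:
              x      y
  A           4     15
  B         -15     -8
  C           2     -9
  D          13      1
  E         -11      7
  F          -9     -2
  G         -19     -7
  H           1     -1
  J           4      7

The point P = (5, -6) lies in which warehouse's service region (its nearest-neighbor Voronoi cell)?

Compare squared distances (the ordering matches that of the actual distances):
|PA|² = 1 + 441 = 442
|PB|² = 400 + 4 = 404
|PC|² = 9 + 9 = 18
|PD|² = 64 + 49 = 113
|PE|² = 256 + 169 = 425
|PF|² = 196 + 16 = 212
|PG|² = 576 + 1 = 577
|PH|² = 16 + 25 = 41
|PJ|² = 1 + 169 = 170
Minimum is at C.

C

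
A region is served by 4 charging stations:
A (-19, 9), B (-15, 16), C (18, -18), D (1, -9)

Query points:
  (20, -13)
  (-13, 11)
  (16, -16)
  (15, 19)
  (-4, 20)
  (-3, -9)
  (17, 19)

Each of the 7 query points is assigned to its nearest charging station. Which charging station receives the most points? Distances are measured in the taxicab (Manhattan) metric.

(20, -13) — d to each: A:61, B:64, C:7, D:23 → nearest is C
(-13, 11) — d to each: A:8, B:7, C:60, D:34 → nearest is B
(16, -16) — d to each: A:60, B:63, C:4, D:22 → nearest is C
(15, 19) — d to each: A:44, B:33, C:40, D:42 → nearest is B
(-4, 20) — d to each: A:26, B:15, C:60, D:34 → nearest is B
(-3, -9) — d to each: A:34, B:37, C:30, D:4 → nearest is D
(17, 19) — d to each: A:46, B:35, C:38, D:44 → nearest is B
Tally — B:4, C:2, D:1. B captures the most (4).

B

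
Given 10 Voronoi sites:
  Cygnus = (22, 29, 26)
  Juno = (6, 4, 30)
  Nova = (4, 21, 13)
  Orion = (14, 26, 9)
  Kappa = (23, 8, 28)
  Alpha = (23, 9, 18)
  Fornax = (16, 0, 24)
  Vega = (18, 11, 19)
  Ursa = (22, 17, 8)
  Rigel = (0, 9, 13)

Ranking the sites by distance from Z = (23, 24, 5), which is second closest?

Orion

Since √ is increasing, it suffices to compare squared distances:
d²(Z, Cygnus) = 1 + 25 + 441 = 467
d²(Z, Juno) = 289 + 400 + 625 = 1314
d²(Z, Nova) = 361 + 9 + 64 = 434
d²(Z, Orion) = 81 + 4 + 16 = 101
d²(Z, Kappa) = 0 + 256 + 529 = 785
d²(Z, Alpha) = 0 + 225 + 169 = 394
d²(Z, Fornax) = 49 + 576 + 361 = 986
d²(Z, Vega) = 25 + 169 + 196 = 390
d²(Z, Ursa) = 1 + 49 + 9 = 59
d²(Z, Rigel) = 529 + 225 + 64 = 818
Sorted ascending: Ursa, Orion, Vega, … — the second-nearest is Orion.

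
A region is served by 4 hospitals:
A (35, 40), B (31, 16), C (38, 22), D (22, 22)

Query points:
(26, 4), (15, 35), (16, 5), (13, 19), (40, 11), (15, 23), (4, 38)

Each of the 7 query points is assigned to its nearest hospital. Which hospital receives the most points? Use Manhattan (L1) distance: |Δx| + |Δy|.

(26, 4) — d to each: A:45, B:17, C:30, D:22 → nearest is B
(15, 35) — d to each: A:25, B:35, C:36, D:20 → nearest is D
(16, 5) — d to each: A:54, B:26, C:39, D:23 → nearest is D
(13, 19) — d to each: A:43, B:21, C:28, D:12 → nearest is D
(40, 11) — d to each: A:34, B:14, C:13, D:29 → nearest is C
(15, 23) — d to each: A:37, B:23, C:24, D:8 → nearest is D
(4, 38) — d to each: A:33, B:49, C:50, D:34 → nearest is A
Tally — A:1, B:1, C:1, D:4. D captures the most (4).

D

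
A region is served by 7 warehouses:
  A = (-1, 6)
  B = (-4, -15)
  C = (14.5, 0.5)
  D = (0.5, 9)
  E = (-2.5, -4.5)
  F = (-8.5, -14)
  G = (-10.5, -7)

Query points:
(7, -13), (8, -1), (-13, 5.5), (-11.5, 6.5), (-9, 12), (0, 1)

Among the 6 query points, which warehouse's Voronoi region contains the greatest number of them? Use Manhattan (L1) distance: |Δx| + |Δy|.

(7, -13) — d to each: A:27, B:13, C:21, D:28.5, E:18, F:16.5, G:23.5 → nearest is B
(8, -1) — d to each: A:16, B:26, C:8, D:17.5, E:14, F:29.5, G:24.5 → nearest is C
(-13, 5.5) — d to each: A:12.5, B:29.5, C:32.5, D:17, E:20.5, F:24, G:15 → nearest is A
(-11.5, 6.5) — d to each: A:11, B:29, C:32, D:14.5, E:20, F:23.5, G:14.5 → nearest is A
(-9, 12) — d to each: A:14, B:32, C:35, D:12.5, E:23, F:26.5, G:20.5 → nearest is D
(0, 1) — d to each: A:6, B:20, C:15, D:8.5, E:8, F:23.5, G:18.5 → nearest is A
Tally — A:3, B:1, C:1, D:1. A captures the most (3).

A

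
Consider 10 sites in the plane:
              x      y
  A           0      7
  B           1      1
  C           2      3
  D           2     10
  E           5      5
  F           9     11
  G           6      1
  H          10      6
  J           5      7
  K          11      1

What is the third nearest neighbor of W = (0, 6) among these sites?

Since √ is increasing, it suffices to compare squared distances:
|WA|² = 0 + 1 = 1
|WB|² = 1 + 25 = 26
|WC|² = 4 + 9 = 13
|WD|² = 4 + 16 = 20
|WE|² = 25 + 1 = 26
|WF|² = 81 + 25 = 106
|WG|² = 36 + 25 = 61
|WH|² = 100 + 0 = 100
|WJ|² = 25 + 1 = 26
|WK|² = 121 + 25 = 146
Sorted ascending: A, C, D, B, … — the third-nearest is D.

D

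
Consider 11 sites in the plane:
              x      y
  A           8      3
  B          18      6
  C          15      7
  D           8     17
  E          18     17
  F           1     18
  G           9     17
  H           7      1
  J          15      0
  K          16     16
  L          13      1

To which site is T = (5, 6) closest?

A

Compare squared distances (the ordering matches that of the actual distances):
|TA|² = 9 + 9 = 18
|TB|² = 169 + 0 = 169
|TC|² = 100 + 1 = 101
|TD|² = 9 + 121 = 130
|TE|² = 169 + 121 = 290
|TF|² = 16 + 144 = 160
|TG|² = 16 + 121 = 137
|TH|² = 4 + 25 = 29
|TJ|² = 100 + 36 = 136
|TK|² = 121 + 100 = 221
|TL|² = 64 + 25 = 89
Minimum is at A.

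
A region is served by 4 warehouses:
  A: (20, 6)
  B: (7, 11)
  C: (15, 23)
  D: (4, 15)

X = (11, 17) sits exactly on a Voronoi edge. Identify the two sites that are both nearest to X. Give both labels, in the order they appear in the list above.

B and C

Squared distances from X to each site:
|XA|² = (11−20)² + (17−6)² = 81 + 121 = 202
|XB|² = (11−7)² + (17−11)² = 16 + 36 = 52
|XC|² = (11−15)² + (17−23)² = 16 + 36 = 52
|XD|² = (11−4)² + (17−15)² = 49 + 4 = 53
X is equidistant from B and C (both at squared distance 52), and every other site is strictly farther — so X lies on the B–C Voronoi edge.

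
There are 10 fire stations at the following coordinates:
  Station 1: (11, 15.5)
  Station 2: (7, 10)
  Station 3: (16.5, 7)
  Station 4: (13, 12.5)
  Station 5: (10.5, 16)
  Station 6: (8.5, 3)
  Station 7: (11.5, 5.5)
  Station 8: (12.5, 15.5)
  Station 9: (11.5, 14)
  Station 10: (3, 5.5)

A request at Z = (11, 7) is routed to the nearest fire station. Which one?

Station 7

Since √ is increasing, it suffices to compare squared distances:
d²(Z, Station 1) = (11−11)² + (7−15.5)² = 0 + 72.25 = 72.25
d²(Z, Station 2) = (11−7)² + (7−10)² = 16 + 9 = 25
d²(Z, Station 3) = (11−16.5)² + (7−7)² = 30.25 + 0 = 30.25
d²(Z, Station 4) = (11−13)² + (7−12.5)² = 4 + 30.25 = 34.25
d²(Z, Station 5) = (11−10.5)² + (7−16)² = 0.25 + 81 = 81.25
d²(Z, Station 6) = (11−8.5)² + (7−3)² = 6.25 + 16 = 22.25
d²(Z, Station 7) = (11−11.5)² + (7−5.5)² = 0.25 + 2.25 = 2.5
d²(Z, Station 8) = (11−12.5)² + (7−15.5)² = 2.25 + 72.25 = 74.5
d²(Z, Station 9) = (11−11.5)² + (7−14)² = 0.25 + 49 = 49.25
d²(Z, Station 10) = (11−3)² + (7−5.5)² = 64 + 2.25 = 66.25
Minimum is at Station 7.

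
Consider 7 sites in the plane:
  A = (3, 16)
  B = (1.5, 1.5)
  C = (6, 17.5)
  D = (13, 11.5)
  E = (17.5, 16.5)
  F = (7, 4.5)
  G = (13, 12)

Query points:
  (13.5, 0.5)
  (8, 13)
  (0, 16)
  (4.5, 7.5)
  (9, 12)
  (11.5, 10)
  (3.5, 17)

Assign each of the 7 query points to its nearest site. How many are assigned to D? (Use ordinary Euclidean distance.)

1

(13.5, 0.5) — d² to each: A:350.5, B:145, C:345.25, D:121.25, E:272, F:58.25, G:132.5 → nearest is F
(8, 13) — d² to each: A:34, B:174.5, C:24.25, D:27.25, E:102.5, F:73.25, G:26 → nearest is C
(0, 16) — d² to each: A:9, B:212.5, C:38.25, D:189.25, E:306.5, F:181.25, G:185 → nearest is A
(4.5, 7.5) — d² to each: A:74.5, B:45, C:102.25, D:88.25, E:250, F:15.25, G:92.5 → nearest is F
(9, 12) — d² to each: A:52, B:166.5, C:39.25, D:16.25, E:92.5, F:60.25, G:16 → nearest is G
(11.5, 10) — d² to each: A:108.25, B:172.25, C:86.5, D:4.5, E:78.25, F:50.5, G:6.25 → nearest is D
(3.5, 17) — d² to each: A:1.25, B:244.25, C:6.5, D:120.5, E:196.25, F:168.5, G:115.25 → nearest is A
1 of the 7 points has D as nearest.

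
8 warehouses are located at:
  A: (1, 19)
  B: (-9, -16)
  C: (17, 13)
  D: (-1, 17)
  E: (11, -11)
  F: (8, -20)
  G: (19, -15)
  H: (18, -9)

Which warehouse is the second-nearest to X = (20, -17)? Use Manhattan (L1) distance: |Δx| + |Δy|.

H

d(X,A) = |20−1| + |-17−19| = 19 + 36 = 55
d(X,B) = |20−(-9)| + |-17−(-16)| = 29 + 1 = 30
d(X,C) = |20−17| + |-17−13| = 3 + 30 = 33
d(X,D) = |20−(-1)| + |-17−17| = 21 + 34 = 55
d(X,E) = |20−11| + |-17−(-11)| = 9 + 6 = 15
d(X,F) = |20−8| + |-17−(-20)| = 12 + 3 = 15
d(X,G) = |20−19| + |-17−(-15)| = 1 + 2 = 3
d(X,H) = |20−18| + |-17−(-9)| = 2 + 8 = 10
Sorted ascending: G, H, E, … — the second-nearest is H.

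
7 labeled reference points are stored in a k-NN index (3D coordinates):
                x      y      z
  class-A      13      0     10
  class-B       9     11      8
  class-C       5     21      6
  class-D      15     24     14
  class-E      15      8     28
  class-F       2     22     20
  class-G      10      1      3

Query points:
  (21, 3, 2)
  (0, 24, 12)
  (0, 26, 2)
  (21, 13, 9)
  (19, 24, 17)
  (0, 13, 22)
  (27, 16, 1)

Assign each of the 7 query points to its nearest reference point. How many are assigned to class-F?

(21, 3, 2) — d² to each: class-A:137, class-B:244, class-C:596, class-D:621, class-E:737, class-F:1046, class-G:126 → nearest is class-G
(0, 24, 12) — d² to each: class-A:749, class-B:266, class-C:70, class-D:229, class-E:737, class-F:72, class-G:710 → nearest is class-C
(0, 26, 2) — d² to each: class-A:909, class-B:342, class-C:66, class-D:373, class-E:1225, class-F:344, class-G:726 → nearest is class-C
(21, 13, 9) — d² to each: class-A:234, class-B:149, class-C:329, class-D:182, class-E:422, class-F:563, class-G:301 → nearest is class-B
(19, 24, 17) — d² to each: class-A:661, class-B:350, class-C:326, class-D:25, class-E:393, class-F:302, class-G:806 → nearest is class-D
(0, 13, 22) — d² to each: class-A:482, class-B:281, class-C:345, class-D:410, class-E:286, class-F:89, class-G:605 → nearest is class-F
(27, 16, 1) — d² to each: class-A:533, class-B:398, class-C:534, class-D:377, class-E:937, class-F:1022, class-G:518 → nearest is class-D
1 of the 7 points has class-F as nearest.

1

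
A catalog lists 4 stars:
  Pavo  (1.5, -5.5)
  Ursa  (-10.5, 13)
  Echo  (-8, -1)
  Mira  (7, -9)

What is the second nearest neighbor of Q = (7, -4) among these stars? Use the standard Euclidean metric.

Since √ is increasing, it suffices to compare squared distances:
d²(Q, Pavo) = (7−1.5)² + (-4−(-5.5))² = 30.25 + 2.25 = 32.5
d²(Q, Ursa) = (7−(-10.5))² + (-4−13)² = 306.25 + 289 = 595.25
d²(Q, Echo) = (7−(-8))² + (-4−(-1))² = 225 + 9 = 234
d²(Q, Mira) = (7−7)² + (-4−(-9))² = 0 + 25 = 25
Sorted ascending: Mira, Pavo, Echo, … — the second-nearest is Pavo.

Pavo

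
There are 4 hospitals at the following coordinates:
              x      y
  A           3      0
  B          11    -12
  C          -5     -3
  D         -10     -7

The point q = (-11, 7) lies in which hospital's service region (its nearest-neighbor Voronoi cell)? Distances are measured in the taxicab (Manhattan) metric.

D

d(q,A) = |-11−3| + |7−0| = 14 + 7 = 21
d(q,B) = |-11−11| + |7−(-12)| = 22 + 19 = 41
d(q,C) = |-11−(-5)| + |7−(-3)| = 6 + 10 = 16
d(q,D) = |-11−(-10)| + |7−(-7)| = 1 + 14 = 15
The smallest is to D, so q lies in the Voronoi region of D.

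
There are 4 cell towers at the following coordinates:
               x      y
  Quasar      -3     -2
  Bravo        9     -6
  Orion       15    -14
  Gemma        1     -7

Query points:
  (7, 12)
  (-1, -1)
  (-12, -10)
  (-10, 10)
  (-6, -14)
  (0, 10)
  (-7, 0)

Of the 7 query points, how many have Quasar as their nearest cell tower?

6

(7, 12) — d² to each: Quasar:296, Bravo:328, Orion:740, Gemma:397 → nearest is Quasar
(-1, -1) — d² to each: Quasar:5, Bravo:125, Orion:425, Gemma:40 → nearest is Quasar
(-12, -10) — d² to each: Quasar:145, Bravo:457, Orion:745, Gemma:178 → nearest is Quasar
(-10, 10) — d² to each: Quasar:193, Bravo:617, Orion:1201, Gemma:410 → nearest is Quasar
(-6, -14) — d² to each: Quasar:153, Bravo:289, Orion:441, Gemma:98 → nearest is Gemma
(0, 10) — d² to each: Quasar:153, Bravo:337, Orion:801, Gemma:290 → nearest is Quasar
(-7, 0) — d² to each: Quasar:20, Bravo:292, Orion:680, Gemma:113 → nearest is Quasar
6 of the 7 points have Quasar as nearest.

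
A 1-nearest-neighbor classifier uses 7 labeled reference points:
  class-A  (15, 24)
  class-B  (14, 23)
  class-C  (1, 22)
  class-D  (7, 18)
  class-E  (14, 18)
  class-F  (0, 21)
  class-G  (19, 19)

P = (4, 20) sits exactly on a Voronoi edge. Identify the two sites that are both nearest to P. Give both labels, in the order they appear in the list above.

class-C and class-D

Squared distances from P to each site:
d²(P, class-A) = (4−15)² + (20−24)² = 121 + 16 = 137
d²(P, class-B) = (4−14)² + (20−23)² = 100 + 9 = 109
d²(P, class-C) = (4−1)² + (20−22)² = 9 + 4 = 13
d²(P, class-D) = (4−7)² + (20−18)² = 9 + 4 = 13
d²(P, class-E) = (4−14)² + (20−18)² = 100 + 4 = 104
d²(P, class-F) = (4−0)² + (20−21)² = 16 + 1 = 17
d²(P, class-G) = (4−19)² + (20−19)² = 225 + 1 = 226
P is equidistant from class-C and class-D (both at squared distance 13), and every other site is strictly farther — so P lies on the class-C–class-D Voronoi edge.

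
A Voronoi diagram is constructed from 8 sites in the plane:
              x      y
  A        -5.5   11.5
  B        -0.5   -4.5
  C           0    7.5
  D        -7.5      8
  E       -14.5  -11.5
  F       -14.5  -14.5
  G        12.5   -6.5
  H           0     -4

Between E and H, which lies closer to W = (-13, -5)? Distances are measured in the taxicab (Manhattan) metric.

E

d(W,E) = |-13−(-14.5)| + |-5−(-11.5)| = 1.5 + 6.5 = 8
d(W,H) = |-13−0| + |-5−(-4)| = 13 + 1 = 14
8 < 14, so E is closer.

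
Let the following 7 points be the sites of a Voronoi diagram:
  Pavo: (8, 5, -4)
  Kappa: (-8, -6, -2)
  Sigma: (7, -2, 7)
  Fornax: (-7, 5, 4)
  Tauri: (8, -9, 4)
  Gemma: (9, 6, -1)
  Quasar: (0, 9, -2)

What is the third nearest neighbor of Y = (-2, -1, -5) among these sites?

Compare squared distances (the ordering matches that of the actual distances):
d²(Y, Pavo) = (-2−8)² + (-1−5)² + (-5−(-4))² = 100 + 36 + 1 = 137
d²(Y, Kappa) = (-2−(-8))² + (-1−(-6))² + (-5−(-2))² = 36 + 25 + 9 = 70
d²(Y, Sigma) = (-2−7)² + (-1−(-2))² + (-5−7)² = 81 + 1 + 144 = 226
d²(Y, Fornax) = (-2−(-7))² + (-1−5)² + (-5−4)² = 25 + 36 + 81 = 142
d²(Y, Tauri) = (-2−8)² + (-1−(-9))² + (-5−4)² = 100 + 64 + 81 = 245
d²(Y, Gemma) = (-2−9)² + (-1−6)² + (-5−(-1))² = 121 + 49 + 16 = 186
d²(Y, Quasar) = (-2−0)² + (-1−9)² + (-5−(-2))² = 4 + 100 + 9 = 113
Sorted ascending: Kappa, Quasar, Pavo, Fornax, … — the third-nearest is Pavo.

Pavo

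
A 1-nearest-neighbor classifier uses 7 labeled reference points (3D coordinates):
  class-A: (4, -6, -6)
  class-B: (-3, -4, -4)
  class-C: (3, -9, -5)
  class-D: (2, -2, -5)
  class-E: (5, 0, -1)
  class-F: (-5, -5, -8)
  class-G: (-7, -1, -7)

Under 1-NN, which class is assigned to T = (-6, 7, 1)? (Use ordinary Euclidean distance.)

Since √ is increasing, it suffices to compare squared distances:
d²(T, class-A) = (-6−4)² + (7−(-6))² + (1−(-6))² = 100 + 169 + 49 = 318
d²(T, class-B) = (-6−(-3))² + (7−(-4))² + (1−(-4))² = 9 + 121 + 25 = 155
d²(T, class-C) = (-6−3)² + (7−(-9))² + (1−(-5))² = 81 + 256 + 36 = 373
d²(T, class-D) = (-6−2)² + (7−(-2))² + (1−(-5))² = 64 + 81 + 36 = 181
d²(T, class-E) = (-6−5)² + (7−0)² + (1−(-1))² = 121 + 49 + 4 = 174
d²(T, class-F) = (-6−(-5))² + (7−(-5))² + (1−(-8))² = 1 + 144 + 81 = 226
d²(T, class-G) = (-6−(-7))² + (7−(-1))² + (1−(-7))² = 1 + 64 + 64 = 129
class-G is nearest.

class-G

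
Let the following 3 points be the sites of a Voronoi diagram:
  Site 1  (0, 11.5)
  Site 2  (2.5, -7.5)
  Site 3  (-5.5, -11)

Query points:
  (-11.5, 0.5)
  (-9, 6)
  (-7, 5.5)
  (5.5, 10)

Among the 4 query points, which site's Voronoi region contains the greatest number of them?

Site 1

(-11.5, 0.5) — d² to each: Site 1:253.25, Site 2:260, Site 3:168.25 → nearest is Site 3
(-9, 6) — d² to each: Site 1:111.25, Site 2:314.5, Site 3:301.25 → nearest is Site 1
(-7, 5.5) — d² to each: Site 1:85, Site 2:259.25, Site 3:274.5 → nearest is Site 1
(5.5, 10) — d² to each: Site 1:32.5, Site 2:315.25, Site 3:562 → nearest is Site 1
Tally — Site 1:3, Site 3:1. Site 1 captures the most (3).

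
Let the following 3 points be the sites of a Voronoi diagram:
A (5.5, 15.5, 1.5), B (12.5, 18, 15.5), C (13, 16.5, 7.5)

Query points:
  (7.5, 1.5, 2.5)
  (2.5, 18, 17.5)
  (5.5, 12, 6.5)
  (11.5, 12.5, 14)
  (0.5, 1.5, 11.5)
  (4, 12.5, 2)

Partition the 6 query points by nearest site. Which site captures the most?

(7.5, 1.5, 2.5) — d² to each: A:201, B:466.25, C:280.25 → nearest is A
(2.5, 18, 17.5) — d² to each: A:271.25, B:104, C:212.5 → nearest is B
(5.5, 12, 6.5) — d² to each: A:37.25, B:166, C:77.5 → nearest is A
(11.5, 12.5, 14) — d² to each: A:201.25, B:33.5, C:60.5 → nearest is B
(0.5, 1.5, 11.5) — d² to each: A:321, B:432.25, C:397.25 → nearest is A
(4, 12.5, 2) — d² to each: A:11.5, B:284.75, C:127.25 → nearest is A
Tally — A:4, B:2. A captures the most (4).

A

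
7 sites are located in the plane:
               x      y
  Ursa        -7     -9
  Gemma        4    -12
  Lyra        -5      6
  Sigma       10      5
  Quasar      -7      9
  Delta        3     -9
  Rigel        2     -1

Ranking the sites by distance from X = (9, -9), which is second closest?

Delta

Since √ is increasing, it suffices to compare squared distances:
d²(X, Ursa) = (9−(-7))² + (-9−(-9))² = 256 + 0 = 256
d²(X, Gemma) = (9−4)² + (-9−(-12))² = 25 + 9 = 34
d²(X, Lyra) = (9−(-5))² + (-9−6)² = 196 + 225 = 421
d²(X, Sigma) = (9−10)² + (-9−5)² = 1 + 196 = 197
d²(X, Quasar) = (9−(-7))² + (-9−9)² = 256 + 324 = 580
d²(X, Delta) = (9−3)² + (-9−(-9))² = 36 + 0 = 36
d²(X, Rigel) = (9−2)² + (-9−(-1))² = 49 + 64 = 113
Sorted ascending: Gemma, Delta, Rigel, … — the second-nearest is Delta.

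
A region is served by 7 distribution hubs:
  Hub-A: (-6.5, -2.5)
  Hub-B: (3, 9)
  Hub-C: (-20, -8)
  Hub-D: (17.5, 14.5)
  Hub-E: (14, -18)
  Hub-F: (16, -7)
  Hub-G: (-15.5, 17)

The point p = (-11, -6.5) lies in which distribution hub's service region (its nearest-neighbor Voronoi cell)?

Hub-A

Squared Euclidean distances:
d²(p, Hub-A) = (-11−(-6.5))² + (-6.5−(-2.5))² = 20.25 + 16 = 36.25
d²(p, Hub-B) = (-11−3)² + (-6.5−9)² = 196 + 240.25 = 436.25
d²(p, Hub-C) = (-11−(-20))² + (-6.5−(-8))² = 81 + 2.25 = 83.25
d²(p, Hub-D) = (-11−17.5)² + (-6.5−14.5)² = 812.25 + 441 = 1253.25
d²(p, Hub-E) = (-11−14)² + (-6.5−(-18))² = 625 + 132.25 = 757.25
d²(p, Hub-F) = (-11−16)² + (-6.5−(-7))² = 729 + 0.25 = 729.25
d²(p, Hub-G) = (-11−(-15.5))² + (-6.5−17)² = 20.25 + 552.25 = 572.5
Minimum is at Hub-A.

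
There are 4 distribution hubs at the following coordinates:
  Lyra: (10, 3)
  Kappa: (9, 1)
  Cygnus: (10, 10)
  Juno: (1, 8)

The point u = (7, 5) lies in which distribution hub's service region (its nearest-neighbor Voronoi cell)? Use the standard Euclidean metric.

Lyra

Squared Euclidean distances:
d²(u, Lyra) = (7−10)² + (5−3)² = 9 + 4 = 13
d²(u, Kappa) = (7−9)² + (5−1)² = 4 + 16 = 20
d²(u, Cygnus) = (7−10)² + (5−10)² = 9 + 25 = 34
d²(u, Juno) = (7−1)² + (5−8)² = 36 + 9 = 45
The smallest is to Lyra, so u lies in the Voronoi region of Lyra.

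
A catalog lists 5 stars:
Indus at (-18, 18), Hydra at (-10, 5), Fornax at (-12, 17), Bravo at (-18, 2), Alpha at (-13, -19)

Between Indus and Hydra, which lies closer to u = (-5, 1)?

Hydra

Compare squared distances:
d²(u, Indus) = (-5−(-18))² + (1−18)² = 169 + 289 = 458
d²(u, Hydra) = (-5−(-10))² + (1−5)² = 25 + 16 = 41
458 > 41, so Hydra is closer.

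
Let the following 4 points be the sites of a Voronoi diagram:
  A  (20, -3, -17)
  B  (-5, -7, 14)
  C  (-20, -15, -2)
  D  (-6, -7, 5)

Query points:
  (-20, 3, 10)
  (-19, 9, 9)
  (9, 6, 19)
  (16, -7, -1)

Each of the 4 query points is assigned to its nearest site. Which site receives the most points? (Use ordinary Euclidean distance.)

D

(-20, 3, 10) — d² to each: A:2365, B:341, C:468, D:321 → nearest is D
(-19, 9, 9) — d² to each: A:2341, B:477, C:698, D:441 → nearest is D
(9, 6, 19) — d² to each: A:1498, B:390, C:1723, D:590 → nearest is B
(16, -7, -1) — d² to each: A:288, B:666, C:1361, D:520 → nearest is A
Tally — A:1, B:1, D:2. D captures the most (2).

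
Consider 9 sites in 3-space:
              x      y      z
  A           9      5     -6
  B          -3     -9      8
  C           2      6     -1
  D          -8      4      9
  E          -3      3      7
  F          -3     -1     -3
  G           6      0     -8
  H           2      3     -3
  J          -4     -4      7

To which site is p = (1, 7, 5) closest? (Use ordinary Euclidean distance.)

E

Squared Euclidean distances:
|pA|² = 64 + 4 + 121 = 189
|pB|² = 16 + 256 + 9 = 281
|pC|² = 1 + 1 + 36 = 38
|pD|² = 81 + 9 + 16 = 106
|pE|² = 16 + 16 + 4 = 36
|pF|² = 16 + 64 + 64 = 144
|pG|² = 25 + 49 + 169 = 243
|pH|² = 1 + 16 + 64 = 81
|pJ|² = 25 + 121 + 4 = 150
Minimum is at E.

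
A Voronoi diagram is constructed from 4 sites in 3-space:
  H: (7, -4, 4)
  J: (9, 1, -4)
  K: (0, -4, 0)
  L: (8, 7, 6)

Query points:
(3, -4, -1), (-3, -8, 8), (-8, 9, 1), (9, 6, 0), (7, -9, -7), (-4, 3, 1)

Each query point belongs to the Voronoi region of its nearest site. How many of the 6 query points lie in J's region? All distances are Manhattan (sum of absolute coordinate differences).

(3, -4, -1) — d to each: H:9, J:14, K:4, L:23 → nearest is K
(-3, -8, 8) — d to each: H:18, J:33, K:15, L:28 → nearest is K
(-8, 9, 1) — d to each: H:31, J:30, K:22, L:23 → nearest is K
(9, 6, 0) — d to each: H:16, J:9, K:19, L:8 → nearest is L
(7, -9, -7) — d to each: H:16, J:15, K:19, L:30 → nearest is J
(-4, 3, 1) — d to each: H:21, J:20, K:12, L:21 → nearest is K
1 of the 6 points has J as nearest.

1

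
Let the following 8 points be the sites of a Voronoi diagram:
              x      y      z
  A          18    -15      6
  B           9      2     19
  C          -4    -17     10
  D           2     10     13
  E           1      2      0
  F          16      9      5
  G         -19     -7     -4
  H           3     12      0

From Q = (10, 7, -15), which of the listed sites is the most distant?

Since √ is increasing, it suffices to compare squared distances:
|QA|² = 64 + 484 + 441 = 989
|QB|² = 1 + 25 + 1156 = 1182
|QC|² = 196 + 576 + 625 = 1397
|QD|² = 64 + 9 + 784 = 857
|QE|² = 81 + 25 + 225 = 331
|QF|² = 36 + 4 + 400 = 440
|QG|² = 841 + 196 + 121 = 1158
|QH|² = 49 + 25 + 225 = 299
The largest is to C.

C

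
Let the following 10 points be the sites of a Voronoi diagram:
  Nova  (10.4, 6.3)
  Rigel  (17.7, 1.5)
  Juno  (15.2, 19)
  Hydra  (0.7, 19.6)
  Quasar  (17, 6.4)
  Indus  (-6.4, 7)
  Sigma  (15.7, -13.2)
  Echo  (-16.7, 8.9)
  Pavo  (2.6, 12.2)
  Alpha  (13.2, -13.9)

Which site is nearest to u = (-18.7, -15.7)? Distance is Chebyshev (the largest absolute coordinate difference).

Indus

d(u, Nova) = max(29.1, 22) = 29.1
d(u, Rigel) = max(36.4, 17.2) = 36.4
d(u, Juno) = max(33.9, 34.7) = 34.7
d(u, Hydra) = max(19.4, 35.3) = 35.3
d(u, Quasar) = max(35.7, 22.1) = 35.7
d(u, Indus) = max(12.3, 22.7) = 22.7
d(u, Sigma) = max(34.4, 2.5) = 34.4
d(u, Echo) = max(2, 24.6) = 24.6
d(u, Pavo) = max(21.3, 27.9) = 27.9
d(u, Alpha) = max(31.9, 1.8) = 31.9
The smallest is to Indus, so u lies in the Voronoi region of Indus.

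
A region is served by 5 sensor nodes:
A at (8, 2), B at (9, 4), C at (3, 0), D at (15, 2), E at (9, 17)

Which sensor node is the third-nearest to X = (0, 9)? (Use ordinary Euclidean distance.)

Compare squared distances (the ordering matches that of the actual distances):
|XA|² = (0−8)² + (9−2)² = 64 + 49 = 113
|XB|² = (0−9)² + (9−4)² = 81 + 25 = 106
|XC|² = (0−3)² + (9−0)² = 9 + 81 = 90
|XD|² = (0−15)² + (9−2)² = 225 + 49 = 274
|XE|² = (0−9)² + (9−17)² = 81 + 64 = 145
Sorted ascending: C, B, A, E, … — the third-nearest is A.

A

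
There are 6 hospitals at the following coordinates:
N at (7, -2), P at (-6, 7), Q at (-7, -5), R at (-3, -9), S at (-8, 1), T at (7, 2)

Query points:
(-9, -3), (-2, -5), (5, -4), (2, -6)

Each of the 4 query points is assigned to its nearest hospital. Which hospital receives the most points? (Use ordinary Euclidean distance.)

R

(-9, -3) — d² to each: N:257, P:109, Q:8, R:72, S:17, T:281 → nearest is Q
(-2, -5) — d² to each: N:90, P:160, Q:25, R:17, S:72, T:130 → nearest is R
(5, -4) — d² to each: N:8, P:242, Q:145, R:89, S:194, T:40 → nearest is N
(2, -6) — d² to each: N:41, P:233, Q:82, R:34, S:149, T:89 → nearest is R
Tally — N:1, Q:1, R:2. R captures the most (2).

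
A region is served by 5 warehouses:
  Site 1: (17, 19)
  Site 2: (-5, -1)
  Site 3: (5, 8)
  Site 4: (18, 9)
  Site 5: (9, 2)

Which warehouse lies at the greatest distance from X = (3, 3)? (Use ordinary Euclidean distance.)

Squared Euclidean distances:
d²(X, Site 1) = (3−17)² + (3−19)² = 196 + 256 = 452
d²(X, Site 2) = (3−(-5))² + (3−(-1))² = 64 + 16 = 80
d²(X, Site 3) = (3−5)² + (3−8)² = 4 + 25 = 29
d²(X, Site 4) = (3−18)² + (3−9)² = 225 + 36 = 261
d²(X, Site 5) = (3−9)² + (3−2)² = 36 + 1 = 37
The largest is to Site 1.

Site 1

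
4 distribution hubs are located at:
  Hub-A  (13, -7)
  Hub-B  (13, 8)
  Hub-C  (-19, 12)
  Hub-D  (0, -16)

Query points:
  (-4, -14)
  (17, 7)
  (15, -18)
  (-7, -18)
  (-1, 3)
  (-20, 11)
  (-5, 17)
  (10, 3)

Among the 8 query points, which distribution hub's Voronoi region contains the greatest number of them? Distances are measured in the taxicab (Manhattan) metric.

Hub-B

(-4, -14) — d to each: Hub-A:24, Hub-B:39, Hub-C:41, Hub-D:6 → nearest is Hub-D
(17, 7) — d to each: Hub-A:18, Hub-B:5, Hub-C:41, Hub-D:40 → nearest is Hub-B
(15, -18) — d to each: Hub-A:13, Hub-B:28, Hub-C:64, Hub-D:17 → nearest is Hub-A
(-7, -18) — d to each: Hub-A:31, Hub-B:46, Hub-C:42, Hub-D:9 → nearest is Hub-D
(-1, 3) — d to each: Hub-A:24, Hub-B:19, Hub-C:27, Hub-D:20 → nearest is Hub-B
(-20, 11) — d to each: Hub-A:51, Hub-B:36, Hub-C:2, Hub-D:47 → nearest is Hub-C
(-5, 17) — d to each: Hub-A:42, Hub-B:27, Hub-C:19, Hub-D:38 → nearest is Hub-C
(10, 3) — d to each: Hub-A:13, Hub-B:8, Hub-C:38, Hub-D:29 → nearest is Hub-B
Tally — Hub-A:1, Hub-B:3, Hub-C:2, Hub-D:2. Hub-B captures the most (3).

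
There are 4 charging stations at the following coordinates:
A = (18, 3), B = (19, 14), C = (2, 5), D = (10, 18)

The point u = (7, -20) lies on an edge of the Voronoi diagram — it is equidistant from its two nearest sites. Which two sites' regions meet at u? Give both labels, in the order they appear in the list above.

Squared distances from u to each site:
|uA|² = (7−18)² + (-20−3)² = 121 + 529 = 650
|uB|² = (7−19)² + (-20−14)² = 144 + 1156 = 1300
|uC|² = (7−2)² + (-20−5)² = 25 + 625 = 650
|uD|² = (7−10)² + (-20−18)² = 9 + 1444 = 1453
u is equidistant from A and C (both at squared distance 650), and every other site is strictly farther — so u lies on the A–C Voronoi edge.

A and C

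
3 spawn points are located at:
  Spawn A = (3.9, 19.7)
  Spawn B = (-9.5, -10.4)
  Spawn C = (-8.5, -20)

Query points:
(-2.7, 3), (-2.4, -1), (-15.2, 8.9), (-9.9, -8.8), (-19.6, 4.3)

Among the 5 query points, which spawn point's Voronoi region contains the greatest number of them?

(-2.7, 3) — d² to each: Spawn A:322.45, Spawn B:225.8, Spawn C:562.64 → nearest is Spawn B
(-2.4, -1) — d² to each: Spawn A:468.18, Spawn B:138.77, Spawn C:398.21 → nearest is Spawn B
(-15.2, 8.9) — d² to each: Spawn A:481.45, Spawn B:404.98, Spawn C:880.1 → nearest is Spawn B
(-9.9, -8.8) — d² to each: Spawn A:1002.69, Spawn B:2.72, Spawn C:127.4 → nearest is Spawn B
(-19.6, 4.3) — d² to each: Spawn A:789.41, Spawn B:318.1, Spawn C:713.7 → nearest is Spawn B
Tally — Spawn B:5. Spawn B captures the most (5).

Spawn B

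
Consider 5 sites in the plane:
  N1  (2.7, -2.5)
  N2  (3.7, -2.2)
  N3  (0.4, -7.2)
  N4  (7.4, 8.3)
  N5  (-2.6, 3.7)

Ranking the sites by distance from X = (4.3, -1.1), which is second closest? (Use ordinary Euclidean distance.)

Since √ is increasing, it suffices to compare squared distances:
|XN1|² = (4.3−2.7)² + (-1.1−(-2.5))² = 2.56 + 1.96 = 4.52
|XN2|² = (4.3−3.7)² + (-1.1−(-2.2))² = 0.36 + 1.21 = 1.57
|XN3|² = (4.3−0.4)² + (-1.1−(-7.2))² = 15.21 + 37.21 = 52.42
|XN4|² = (4.3−7.4)² + (-1.1−8.3)² = 9.61 + 88.36 = 97.97
|XN5|² = (4.3−(-2.6))² + (-1.1−3.7)² = 47.61 + 23.04 = 70.65
Sorted ascending: N2, N1, N3, … — the second-nearest is N1.

N1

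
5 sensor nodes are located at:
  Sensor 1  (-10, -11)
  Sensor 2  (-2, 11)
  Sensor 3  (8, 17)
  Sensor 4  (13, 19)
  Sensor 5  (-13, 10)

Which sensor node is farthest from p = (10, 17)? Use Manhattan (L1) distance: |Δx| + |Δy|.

Sensor 1

d(p, Sensor 1) = |10−(-10)| + |17−(-11)| = 20 + 28 = 48
d(p, Sensor 2) = |10−(-2)| + |17−11| = 12 + 6 = 18
d(p, Sensor 3) = |10−8| + |17−17| = 2 + 0 = 2
d(p, Sensor 4) = |10−13| + |17−19| = 3 + 2 = 5
d(p, Sensor 5) = |10−(-13)| + |17−10| = 23 + 7 = 30
The largest is to Sensor 1.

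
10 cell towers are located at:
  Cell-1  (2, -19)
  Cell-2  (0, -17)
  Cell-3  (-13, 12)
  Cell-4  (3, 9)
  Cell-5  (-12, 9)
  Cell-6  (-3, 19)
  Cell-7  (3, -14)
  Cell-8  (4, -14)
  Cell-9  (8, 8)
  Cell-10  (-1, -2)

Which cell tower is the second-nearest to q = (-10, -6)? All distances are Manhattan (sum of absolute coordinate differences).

d(q, Cell-1) = 12 + 13 = 25
d(q, Cell-2) = 10 + 11 = 21
d(q, Cell-3) = 3 + 18 = 21
d(q, Cell-4) = 13 + 15 = 28
d(q, Cell-5) = 2 + 15 = 17
d(q, Cell-6) = 7 + 25 = 32
d(q, Cell-7) = 13 + 8 = 21
d(q, Cell-8) = 14 + 8 = 22
d(q, Cell-9) = 18 + 14 = 32
d(q, Cell-10) = 9 + 4 = 13
Sorted ascending: Cell-10, Cell-5, Cell-2, … — the second-nearest is Cell-5.

Cell-5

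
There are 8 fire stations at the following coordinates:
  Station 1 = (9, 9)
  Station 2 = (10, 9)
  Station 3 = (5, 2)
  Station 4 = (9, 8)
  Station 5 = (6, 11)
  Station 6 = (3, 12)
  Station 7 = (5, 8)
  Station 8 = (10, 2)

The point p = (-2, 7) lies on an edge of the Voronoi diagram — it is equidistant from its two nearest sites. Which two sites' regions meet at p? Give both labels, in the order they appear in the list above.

Station 6 and Station 7

Squared distances from p to each site:
d²(p, Station 1) = 121 + 4 = 125
d²(p, Station 2) = 144 + 4 = 148
d²(p, Station 3) = 49 + 25 = 74
d²(p, Station 4) = 121 + 1 = 122
d²(p, Station 5) = 64 + 16 = 80
d²(p, Station 6) = 25 + 25 = 50
d²(p, Station 7) = 49 + 1 = 50
d²(p, Station 8) = 144 + 25 = 169
p is equidistant from Station 6 and Station 7 (both at squared distance 50), and every other site is strictly farther — so p lies on the Station 6–Station 7 Voronoi edge.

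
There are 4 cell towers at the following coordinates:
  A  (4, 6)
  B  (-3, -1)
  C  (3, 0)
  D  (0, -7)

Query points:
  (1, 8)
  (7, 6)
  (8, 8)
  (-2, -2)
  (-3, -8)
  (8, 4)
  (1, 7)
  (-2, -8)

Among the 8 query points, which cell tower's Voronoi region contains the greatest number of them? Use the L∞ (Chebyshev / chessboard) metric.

A

(1, 8) — d to each: A:3, B:9, C:8, D:15 → nearest is A
(7, 6) — d to each: A:3, B:10, C:6, D:13 → nearest is A
(8, 8) — d to each: A:4, B:11, C:8, D:15 → nearest is A
(-2, -2) — d to each: A:8, B:1, C:5, D:5 → nearest is B
(-3, -8) — d to each: A:14, B:7, C:8, D:3 → nearest is D
(8, 4) — d to each: A:4, B:11, C:5, D:11 → nearest is A
(1, 7) — d to each: A:3, B:8, C:7, D:14 → nearest is A
(-2, -8) — d to each: A:14, B:7, C:8, D:2 → nearest is D
Tally — A:5, B:1, D:2. A captures the most (5).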